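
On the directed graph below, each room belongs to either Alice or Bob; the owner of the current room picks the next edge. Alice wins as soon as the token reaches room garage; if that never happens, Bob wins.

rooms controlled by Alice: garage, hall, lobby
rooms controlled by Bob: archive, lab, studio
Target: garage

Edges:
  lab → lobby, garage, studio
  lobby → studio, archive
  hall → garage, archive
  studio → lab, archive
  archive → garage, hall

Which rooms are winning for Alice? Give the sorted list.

archive, garage, hall, lobby

A0 = {garage}
A1: add {hall} — hall (Alice) has hall→garage.
A2: add {archive} — archive (Bob): all of {garage, hall} already in.
A3: add {lobby} — lobby (Alice) has lobby→archive.
A4 = A3; e.g. lab (Bob) can still go to studio. Fixed point.
Alice's winning region = {archive, garage, hall, lobby}.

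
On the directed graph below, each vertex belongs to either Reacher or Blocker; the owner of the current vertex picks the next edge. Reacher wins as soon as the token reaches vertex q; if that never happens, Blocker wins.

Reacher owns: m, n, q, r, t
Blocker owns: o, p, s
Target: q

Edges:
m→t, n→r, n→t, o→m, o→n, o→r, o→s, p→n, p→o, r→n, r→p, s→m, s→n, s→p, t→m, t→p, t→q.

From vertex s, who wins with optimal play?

A0 = {q}
A1: add {t} — t (Reacher) has t→q.
A2: add {m, n} — m (Reacher) has m→t; n (Reacher) has n→t.
A3: add {r} — r (Reacher) has r→n.
A4 = A3; e.g. o (Blocker) can still go to s. Fixed point.
s never enters the attractor, so Blocker can avoid the target forever.

Blocker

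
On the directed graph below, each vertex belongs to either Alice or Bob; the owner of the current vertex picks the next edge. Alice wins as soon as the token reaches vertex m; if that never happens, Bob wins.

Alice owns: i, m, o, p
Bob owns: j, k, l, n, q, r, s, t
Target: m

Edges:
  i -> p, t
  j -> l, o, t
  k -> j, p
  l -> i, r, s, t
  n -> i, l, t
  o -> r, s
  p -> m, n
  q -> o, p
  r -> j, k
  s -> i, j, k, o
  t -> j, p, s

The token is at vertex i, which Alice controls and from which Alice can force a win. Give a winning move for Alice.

A0 = {m}
A1: add {p} — p (Alice) has p→m.
A2: add {i} — i (Alice) has i→p.
A3 = A2; e.g. j (Bob) can still go to l. Fixed point.
From i, successor p is in the attractor (rank 1); the other successor t is not.

p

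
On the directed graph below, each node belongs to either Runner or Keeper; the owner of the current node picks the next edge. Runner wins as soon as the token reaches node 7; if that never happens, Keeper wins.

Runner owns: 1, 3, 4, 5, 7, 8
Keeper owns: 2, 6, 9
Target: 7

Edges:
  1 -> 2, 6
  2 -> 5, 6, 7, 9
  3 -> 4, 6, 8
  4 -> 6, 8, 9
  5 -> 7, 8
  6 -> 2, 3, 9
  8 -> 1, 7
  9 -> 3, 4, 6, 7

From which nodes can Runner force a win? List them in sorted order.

3, 4, 5, 7, 8

A0 = {7}
A1: add {5, 8} — 5 (Runner) has 5→7; 8 (Runner) has 8→7.
A2: add {3, 4} — 3 (Runner) has 3→8; 4 (Runner) has 4→8.
A3 = A2; e.g. 1 (Runner) has no edge into A2. Fixed point.
Runner's winning region = {3, 4, 5, 7, 8}.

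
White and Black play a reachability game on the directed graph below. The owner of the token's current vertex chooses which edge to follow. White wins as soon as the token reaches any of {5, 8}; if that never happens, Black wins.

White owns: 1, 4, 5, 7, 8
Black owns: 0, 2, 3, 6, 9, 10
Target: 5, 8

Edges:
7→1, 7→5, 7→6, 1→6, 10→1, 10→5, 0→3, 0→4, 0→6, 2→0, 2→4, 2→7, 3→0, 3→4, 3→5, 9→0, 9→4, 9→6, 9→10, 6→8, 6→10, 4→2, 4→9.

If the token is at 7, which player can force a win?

White

A0 = {5, 8}
A1: add {7} — 7 (White) has 7→5.
A2 = A1; e.g. 0 (Black) can still go to 3. Fixed point.
7 ∈ A1, so White can force the target.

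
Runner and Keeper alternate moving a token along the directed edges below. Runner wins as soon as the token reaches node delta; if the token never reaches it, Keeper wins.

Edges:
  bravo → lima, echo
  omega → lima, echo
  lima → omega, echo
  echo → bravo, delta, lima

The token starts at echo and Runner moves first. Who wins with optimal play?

Track states (vertex, player-to-move).
A0 = {(delta,Runner), (delta,Keeper)}
A1: add {(echo,Runner)}.
(echo,Runner) ∈ A1 ⇒ Runner forces the target.

Runner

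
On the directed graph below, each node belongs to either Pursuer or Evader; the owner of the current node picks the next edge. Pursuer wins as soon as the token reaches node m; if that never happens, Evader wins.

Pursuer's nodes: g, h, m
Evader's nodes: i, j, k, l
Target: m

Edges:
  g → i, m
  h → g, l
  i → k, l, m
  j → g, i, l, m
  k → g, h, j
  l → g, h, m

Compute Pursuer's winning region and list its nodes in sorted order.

g, h, l, m

A0 = {m}
A1: add {g} — g (Pursuer) has g→m.
A2: add {h} — h (Pursuer) has h→g.
A3: add {l} — l (Evader): all of {g, h, m} already in.
A4 = A3; e.g. i (Evader) can still go to k. Fixed point.
Pursuer's winning region = {g, h, l, m}.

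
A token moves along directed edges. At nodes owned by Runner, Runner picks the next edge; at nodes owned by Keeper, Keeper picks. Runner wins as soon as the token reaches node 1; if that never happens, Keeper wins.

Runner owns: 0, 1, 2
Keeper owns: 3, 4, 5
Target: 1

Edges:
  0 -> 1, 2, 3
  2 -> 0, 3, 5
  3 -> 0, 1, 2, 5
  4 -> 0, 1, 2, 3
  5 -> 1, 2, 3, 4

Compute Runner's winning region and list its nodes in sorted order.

0, 1, 2

A0 = {1}
A1: add {0} — 0 (Runner) has 0→1.
A2: add {2} — 2 (Runner) has 2→0.
A3 = A2; e.g. 3 (Keeper) can still go to 5. Fixed point.
Runner's winning region = {0, 1, 2}.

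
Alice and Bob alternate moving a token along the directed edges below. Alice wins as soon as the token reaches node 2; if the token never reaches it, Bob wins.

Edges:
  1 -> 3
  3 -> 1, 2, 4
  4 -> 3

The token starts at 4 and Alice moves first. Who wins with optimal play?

Track states (vertex, player-to-move).
A0 = {(2,Alice), (2,Bob)}
A1: add {(3,Alice)}.
A2: add {(1,Bob), (4,Bob)}.
A3 = A2; e.g. (1,Alice) stays out. (4,Alice) never enters ⇒ Bob avoids the target.

Bob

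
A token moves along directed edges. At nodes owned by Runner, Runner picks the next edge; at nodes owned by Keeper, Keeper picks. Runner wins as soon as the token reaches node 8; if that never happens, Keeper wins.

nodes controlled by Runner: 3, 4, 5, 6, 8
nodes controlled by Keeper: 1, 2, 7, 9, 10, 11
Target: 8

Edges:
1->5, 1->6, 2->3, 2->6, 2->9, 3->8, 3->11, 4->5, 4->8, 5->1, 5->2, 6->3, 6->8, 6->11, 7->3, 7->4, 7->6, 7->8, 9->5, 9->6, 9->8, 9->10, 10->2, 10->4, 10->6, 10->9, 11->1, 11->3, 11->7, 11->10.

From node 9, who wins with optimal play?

Keeper

A0 = {8}
A1: add {3, 4, 6} — 3 (Runner) has 3→8; 4 (Runner) has 4→8; 6 (Runner) has 6→8.
A2: add {7} — 7 (Keeper): all of {3, 4, 6, 8} already in.
A3 = A2; e.g. 1 (Keeper) can still go to 5. Fixed point.
9 never enters the attractor, so Keeper can avoid the target forever.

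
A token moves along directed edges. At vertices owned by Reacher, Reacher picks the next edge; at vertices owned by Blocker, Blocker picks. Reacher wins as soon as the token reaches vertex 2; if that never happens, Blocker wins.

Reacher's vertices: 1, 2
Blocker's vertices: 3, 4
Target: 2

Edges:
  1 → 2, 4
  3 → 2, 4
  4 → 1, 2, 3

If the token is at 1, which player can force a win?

Reacher

A0 = {2}
A1: add {1} — 1 (Reacher) has 1→2.
A2 = A1; e.g. 3 (Blocker) can still go to 4. Fixed point.
1 ∈ A1, so Reacher can force the target.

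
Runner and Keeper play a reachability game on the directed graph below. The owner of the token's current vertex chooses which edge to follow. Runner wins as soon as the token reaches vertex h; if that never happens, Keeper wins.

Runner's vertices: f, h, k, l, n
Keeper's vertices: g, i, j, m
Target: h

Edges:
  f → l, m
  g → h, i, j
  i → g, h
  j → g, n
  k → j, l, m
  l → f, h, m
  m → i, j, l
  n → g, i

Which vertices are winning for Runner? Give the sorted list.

f, h, k, l

A0 = {h}
A1: add {l} — l (Runner) has l→h.
A2: add {f, k} — f (Runner) has f→l; k (Runner) has k→l.
A3 = A2; e.g. g (Keeper) can still go to i. Fixed point.
Runner's winning region = {f, h, k, l}.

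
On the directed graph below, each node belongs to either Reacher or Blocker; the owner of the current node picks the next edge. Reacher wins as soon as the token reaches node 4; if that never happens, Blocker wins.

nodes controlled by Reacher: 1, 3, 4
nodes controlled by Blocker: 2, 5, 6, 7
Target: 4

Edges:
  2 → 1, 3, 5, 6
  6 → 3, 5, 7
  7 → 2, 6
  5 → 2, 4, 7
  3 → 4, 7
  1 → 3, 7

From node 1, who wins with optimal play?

A0 = {4}
A1: add {3} — 3 (Reacher) has 3→4.
A2: add {1} — 1 (Reacher) has 1→3.
A3 = A2; e.g. 2 (Blocker) can still go to 5. Fixed point.
1 ∈ A2, so Reacher can force the target.

Reacher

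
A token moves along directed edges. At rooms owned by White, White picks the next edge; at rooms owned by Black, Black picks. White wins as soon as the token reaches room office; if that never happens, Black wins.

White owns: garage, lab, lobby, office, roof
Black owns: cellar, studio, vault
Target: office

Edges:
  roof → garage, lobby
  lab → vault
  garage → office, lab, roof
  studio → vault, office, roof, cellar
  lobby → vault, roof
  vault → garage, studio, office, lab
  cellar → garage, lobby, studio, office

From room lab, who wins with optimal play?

A0 = {office}
A1: add {garage} — garage (White) has garage→office.
A2: add {roof} — roof (White) has roof→garage.
A3: add {lobby} — lobby (White) has lobby→roof.
A4 = A3; e.g. vault (Black) can still go to studio. Fixed point.
lab never enters the attractor, so Black can avoid the target forever.

Black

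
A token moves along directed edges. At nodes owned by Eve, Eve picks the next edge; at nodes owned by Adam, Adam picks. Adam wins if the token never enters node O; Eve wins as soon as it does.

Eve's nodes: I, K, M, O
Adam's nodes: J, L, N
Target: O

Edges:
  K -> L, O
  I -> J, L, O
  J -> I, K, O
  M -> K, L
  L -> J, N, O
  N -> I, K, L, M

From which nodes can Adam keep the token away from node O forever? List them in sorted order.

A0 = {O}
A1: add {I, K} — I (Eve) has I→O; K (Eve) has K→O.
A2: add {J, M} — J (Adam): all of {I, K, O} already in; M (Eve) has M→K.
A3 = A2; e.g. L (Adam) can still go to N. Fixed point.
Eve's attractor = {I, J, K, M, O}; Adam avoids the target exactly from the complement.

L, N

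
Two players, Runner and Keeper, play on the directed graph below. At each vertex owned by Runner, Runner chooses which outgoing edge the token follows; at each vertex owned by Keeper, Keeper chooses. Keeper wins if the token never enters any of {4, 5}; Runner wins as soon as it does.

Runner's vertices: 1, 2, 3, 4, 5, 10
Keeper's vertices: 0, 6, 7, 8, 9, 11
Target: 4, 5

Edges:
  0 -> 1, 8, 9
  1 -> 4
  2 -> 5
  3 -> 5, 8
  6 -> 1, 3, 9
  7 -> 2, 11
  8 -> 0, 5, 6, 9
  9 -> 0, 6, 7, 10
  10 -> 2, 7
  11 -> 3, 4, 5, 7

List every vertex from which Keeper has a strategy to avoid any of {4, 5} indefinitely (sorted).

A0 = {4, 5}
A1: add {1, 2, 3} — 1 (Runner) has 1→4; 2 (Runner) has 2→5; 3 (Runner) has 3→5.
A2: add {10} — 10 (Runner) has 10→2.
A3 = A2; e.g. 0 (Keeper) can still go to 8. Fixed point.
Runner's attractor = {1, 2, 3, 4, 5, 10}; Keeper avoids the target exactly from the complement.

0, 6, 7, 8, 9, 11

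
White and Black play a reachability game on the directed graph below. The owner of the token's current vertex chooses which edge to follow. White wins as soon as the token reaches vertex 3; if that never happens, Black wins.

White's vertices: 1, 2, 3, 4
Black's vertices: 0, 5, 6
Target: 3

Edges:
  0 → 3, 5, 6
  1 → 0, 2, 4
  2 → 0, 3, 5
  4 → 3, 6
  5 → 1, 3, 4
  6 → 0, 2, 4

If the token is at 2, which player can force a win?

White

A0 = {3}
A1: add {2, 4} — 2 (White) has 2→3; 4 (White) has 4→3.
2 ∈ A1, so White can force the target.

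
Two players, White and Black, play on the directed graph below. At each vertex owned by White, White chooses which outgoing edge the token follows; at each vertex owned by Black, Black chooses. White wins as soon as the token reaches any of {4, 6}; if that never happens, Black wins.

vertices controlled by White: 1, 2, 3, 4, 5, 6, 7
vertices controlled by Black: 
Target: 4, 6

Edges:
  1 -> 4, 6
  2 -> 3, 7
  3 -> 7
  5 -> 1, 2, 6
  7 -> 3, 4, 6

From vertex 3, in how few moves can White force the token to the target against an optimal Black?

A0 = {4, 6}
A1: add {1, 5, 7} — 1 (White) has 1→4; 5 (White) has 5→6; 7 (White) has 7→4.
A2: add {2, 3} — 2 (White) has 2→7; 3 (White) has 3→7.
A2 = all vertices. Fixed point.
3 enters the attractor at level 2, so White can force the target in 2 moves from there.

2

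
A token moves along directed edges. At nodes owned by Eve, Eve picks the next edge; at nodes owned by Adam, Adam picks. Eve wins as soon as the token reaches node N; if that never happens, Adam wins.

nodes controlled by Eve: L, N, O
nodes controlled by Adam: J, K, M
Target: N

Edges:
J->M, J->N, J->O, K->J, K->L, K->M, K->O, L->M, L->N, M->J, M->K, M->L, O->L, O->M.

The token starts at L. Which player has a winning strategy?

A0 = {N}
A1: add {L} — L (Eve) has L→N.
L ∈ A1, so Eve can force the target.

Eve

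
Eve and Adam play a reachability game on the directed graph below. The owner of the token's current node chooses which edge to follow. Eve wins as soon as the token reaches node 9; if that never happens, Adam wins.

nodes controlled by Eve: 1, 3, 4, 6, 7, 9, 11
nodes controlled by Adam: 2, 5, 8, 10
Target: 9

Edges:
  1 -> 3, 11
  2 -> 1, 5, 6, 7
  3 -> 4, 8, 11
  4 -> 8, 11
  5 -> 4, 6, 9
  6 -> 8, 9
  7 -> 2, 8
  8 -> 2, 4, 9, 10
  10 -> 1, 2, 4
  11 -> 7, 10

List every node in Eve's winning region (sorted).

A0 = {9}
A1: add {6} — 6 (Eve) has 6→9.
A2 = A1; e.g. 1 (Eve) has no edge into A1. Fixed point.
Eve's winning region = {6, 9}.

6, 9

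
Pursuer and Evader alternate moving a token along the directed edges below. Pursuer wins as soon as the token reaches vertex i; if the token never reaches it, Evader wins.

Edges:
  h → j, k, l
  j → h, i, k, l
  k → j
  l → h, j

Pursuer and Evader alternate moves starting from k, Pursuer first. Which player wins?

Evader

Track states (vertex, player-to-move).
A0 = {(i,Pursuer), (i,Evader)}
A1: add {(j,Pursuer)}.
A2: add {(k,Evader)}.
A3: add {(h,Pursuer)}.
A4: add {(l,Evader)}.
A5 = A4; e.g. (h,Evader) stays out. (k,Pursuer) never enters ⇒ Evader avoids the target.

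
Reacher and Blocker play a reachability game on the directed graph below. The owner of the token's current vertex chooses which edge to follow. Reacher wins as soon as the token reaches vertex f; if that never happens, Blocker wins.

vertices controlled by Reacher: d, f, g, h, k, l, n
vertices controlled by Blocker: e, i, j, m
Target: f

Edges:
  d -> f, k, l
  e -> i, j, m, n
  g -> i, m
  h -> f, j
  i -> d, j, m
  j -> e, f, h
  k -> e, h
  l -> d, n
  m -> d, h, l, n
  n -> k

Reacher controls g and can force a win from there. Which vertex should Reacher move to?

A0 = {f}
A1: add {d, h} — d (Reacher) has d→f; h (Reacher) has h→f.
A2: add {k, l} — k (Reacher) has k→h; l (Reacher) has l→d.
A3: add {n} — n (Reacher) has n→k.
A4: add {m} — m (Blocker): all of {d, h, l, n} already in.
A5: add {g} — g (Reacher) has g→m.
A6 = A5; e.g. e (Blocker) can still go to i. Fixed point.
From g, successor m is in the attractor (rank 4); the other successor i is not.

m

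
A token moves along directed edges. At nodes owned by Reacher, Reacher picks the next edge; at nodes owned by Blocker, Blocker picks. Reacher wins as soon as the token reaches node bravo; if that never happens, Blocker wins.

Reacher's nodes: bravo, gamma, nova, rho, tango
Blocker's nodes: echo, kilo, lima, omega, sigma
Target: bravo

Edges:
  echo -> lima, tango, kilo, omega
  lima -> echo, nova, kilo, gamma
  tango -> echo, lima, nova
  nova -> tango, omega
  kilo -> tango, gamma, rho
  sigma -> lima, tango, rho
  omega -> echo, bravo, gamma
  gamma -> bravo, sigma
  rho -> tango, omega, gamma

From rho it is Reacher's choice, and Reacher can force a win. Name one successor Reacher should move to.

A0 = {bravo}
A1: add {gamma} — gamma (Reacher) has gamma→bravo.
A2: add {rho} — rho (Reacher) has rho→gamma.
A3 = A2; e.g. echo (Blocker) can still go to lima. Fixed point.
From rho, successor gamma is in the attractor (rank 1); the other successors omega, tango are not.

gamma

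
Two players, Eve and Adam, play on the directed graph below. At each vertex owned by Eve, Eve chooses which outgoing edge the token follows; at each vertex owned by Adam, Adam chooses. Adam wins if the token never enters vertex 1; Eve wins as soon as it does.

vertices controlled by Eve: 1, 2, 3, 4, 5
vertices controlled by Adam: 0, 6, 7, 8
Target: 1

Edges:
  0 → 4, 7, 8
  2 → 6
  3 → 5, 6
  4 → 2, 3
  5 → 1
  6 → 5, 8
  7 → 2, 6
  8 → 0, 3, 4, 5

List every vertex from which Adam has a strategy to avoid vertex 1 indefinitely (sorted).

0, 2, 6, 7, 8

A0 = {1}
A1: add {5} — 5 (Eve) has 5→1.
A2: add {3} — 3 (Eve) has 3→5.
A3: add {4} — 4 (Eve) has 4→3.
A4 = A3; e.g. 0 (Adam) can still go to 7. Fixed point.
Eve's attractor = {1, 3, 4, 5}; Adam avoids the target exactly from the complement.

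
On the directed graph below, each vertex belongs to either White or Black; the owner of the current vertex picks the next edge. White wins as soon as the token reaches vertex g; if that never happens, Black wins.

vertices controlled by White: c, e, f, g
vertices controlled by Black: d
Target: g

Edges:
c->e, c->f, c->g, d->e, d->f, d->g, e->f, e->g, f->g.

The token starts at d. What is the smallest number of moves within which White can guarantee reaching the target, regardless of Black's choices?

A0 = {g}
A1: add {c, e, f} — c (White) has c→g; e (White) has e→g; f (White) has f→g.
A2: add {d} — d (Black): all of {e, f, g} already in.
A2 = all vertices. Fixed point.
d enters the attractor at level 2, so White can force the target in 2 moves from there.

2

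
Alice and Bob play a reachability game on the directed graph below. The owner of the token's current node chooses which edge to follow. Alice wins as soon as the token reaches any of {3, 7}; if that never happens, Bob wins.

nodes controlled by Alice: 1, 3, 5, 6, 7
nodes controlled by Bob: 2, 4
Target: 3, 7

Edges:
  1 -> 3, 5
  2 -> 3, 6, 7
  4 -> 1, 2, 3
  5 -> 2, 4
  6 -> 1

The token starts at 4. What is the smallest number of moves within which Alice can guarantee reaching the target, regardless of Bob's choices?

4

A0 = {3, 7}
A1: add {1} — 1 (Alice) has 1→3.
A2: add {6} — 6 (Alice) has 6→1.
A3: add {2} — 2 (Bob): all of {3, 6, 7} already in.
A4: add {4, 5} — 4 (Bob): all of {1, 2, 3} already in; 5 (Alice) has 5→2.
A4 = all vertices. Fixed point.
4 enters the attractor at level 4, so Alice can force the target in 4 moves from there.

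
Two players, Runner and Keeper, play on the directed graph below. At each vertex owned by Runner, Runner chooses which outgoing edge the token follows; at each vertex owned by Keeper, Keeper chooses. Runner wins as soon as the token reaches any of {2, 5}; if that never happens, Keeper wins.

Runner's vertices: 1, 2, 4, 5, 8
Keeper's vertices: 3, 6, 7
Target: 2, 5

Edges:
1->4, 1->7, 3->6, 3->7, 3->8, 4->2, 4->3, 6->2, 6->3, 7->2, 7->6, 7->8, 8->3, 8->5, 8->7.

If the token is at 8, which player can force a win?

Runner

A0 = {2, 5}
A1: add {4, 8} — 4 (Runner) has 4→2; 8 (Runner) has 8→5.
8 ∈ A1, so Runner can force the target.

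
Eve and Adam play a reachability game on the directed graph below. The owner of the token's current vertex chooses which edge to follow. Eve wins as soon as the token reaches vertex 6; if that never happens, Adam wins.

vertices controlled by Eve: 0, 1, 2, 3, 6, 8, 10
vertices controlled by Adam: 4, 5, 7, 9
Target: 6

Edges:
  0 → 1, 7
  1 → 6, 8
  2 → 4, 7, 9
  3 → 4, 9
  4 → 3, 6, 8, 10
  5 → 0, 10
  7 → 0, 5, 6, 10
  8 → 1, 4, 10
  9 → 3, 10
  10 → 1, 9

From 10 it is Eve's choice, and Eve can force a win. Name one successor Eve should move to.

A0 = {6}
A1: add {1} — 1 (Eve) has 1→6.
A2: add {0, 8, 10} — 0 (Eve) has 0→1; 8 (Eve) has 8→1; 10 (Eve) has 10→1.
A3: add {5} — 5 (Adam): all of {0, 10} already in.
A4: add {7} — 7 (Adam): all of {0, 5, 6, 10} already in.
A5: add {2} — 2 (Eve) has 2→7.
A6 = A5; e.g. 3 (Eve) has no edge into A5. Fixed point.
From 10, successor 1 is in the attractor (rank 1); the other successor 9 is not.

1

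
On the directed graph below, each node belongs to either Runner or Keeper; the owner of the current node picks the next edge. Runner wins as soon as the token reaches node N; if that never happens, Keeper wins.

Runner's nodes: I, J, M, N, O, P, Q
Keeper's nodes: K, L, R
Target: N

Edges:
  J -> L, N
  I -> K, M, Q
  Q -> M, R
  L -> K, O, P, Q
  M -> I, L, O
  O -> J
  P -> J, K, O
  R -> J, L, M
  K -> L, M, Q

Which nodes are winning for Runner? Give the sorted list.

A0 = {N}
A1: add {J} — J (Runner) has J→N.
A2: add {O, P} — O (Runner) has O→J; P (Runner) has P→J.
A3: add {M} — M (Runner) has M→O.
A4: add {I, Q} — I (Runner) has I→M; Q (Runner) has Q→M.
A5 = A4; e.g. K (Keeper) can still go to L. Fixed point.
Runner's winning region = {I, J, M, N, O, P, Q}.

I, J, M, N, O, P, Q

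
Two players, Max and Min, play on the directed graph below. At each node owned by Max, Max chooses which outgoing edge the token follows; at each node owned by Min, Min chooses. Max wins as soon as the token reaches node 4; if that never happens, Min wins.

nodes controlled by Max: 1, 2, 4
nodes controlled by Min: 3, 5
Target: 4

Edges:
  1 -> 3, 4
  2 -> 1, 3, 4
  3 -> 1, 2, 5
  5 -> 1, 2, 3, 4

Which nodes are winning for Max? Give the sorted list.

A0 = {4}
A1: add {1, 2} — 1 (Max) has 1→4; 2 (Max) has 2→4.
A2 = A1; e.g. 3 (Min) can still go to 5. Fixed point.
Max's winning region = {1, 2, 4}.

1, 2, 4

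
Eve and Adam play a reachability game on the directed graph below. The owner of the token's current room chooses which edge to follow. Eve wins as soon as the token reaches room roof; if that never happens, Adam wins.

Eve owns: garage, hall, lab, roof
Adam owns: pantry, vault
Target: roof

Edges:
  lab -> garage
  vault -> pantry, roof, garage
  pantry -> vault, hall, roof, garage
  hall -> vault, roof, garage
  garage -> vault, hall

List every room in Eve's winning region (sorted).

A0 = {roof}
A1: add {hall} — hall (Eve) has hall→roof.
A2: add {garage} — garage (Eve) has garage→hall.
A3: add {lab} — lab (Eve) has lab→garage.
A4 = A3; e.g. vault (Adam) can still go to pantry. Fixed point.
Eve's winning region = {garage, hall, lab, roof}.

garage, hall, lab, roof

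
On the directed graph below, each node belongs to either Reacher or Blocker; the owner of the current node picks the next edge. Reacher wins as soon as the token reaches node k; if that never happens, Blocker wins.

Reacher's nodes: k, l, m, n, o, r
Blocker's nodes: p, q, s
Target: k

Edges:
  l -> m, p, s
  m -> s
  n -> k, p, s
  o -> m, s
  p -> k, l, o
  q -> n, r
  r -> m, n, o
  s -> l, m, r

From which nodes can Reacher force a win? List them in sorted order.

k, n, q, r

A0 = {k}
A1: add {n} — n (Reacher) has n→k.
A2: add {r} — r (Reacher) has r→n.
A3: add {q} — q (Blocker): all of {n, r} already in.
A4 = A3; e.g. l (Reacher) has no edge into A3. Fixed point.
Reacher's winning region = {k, n, q, r}.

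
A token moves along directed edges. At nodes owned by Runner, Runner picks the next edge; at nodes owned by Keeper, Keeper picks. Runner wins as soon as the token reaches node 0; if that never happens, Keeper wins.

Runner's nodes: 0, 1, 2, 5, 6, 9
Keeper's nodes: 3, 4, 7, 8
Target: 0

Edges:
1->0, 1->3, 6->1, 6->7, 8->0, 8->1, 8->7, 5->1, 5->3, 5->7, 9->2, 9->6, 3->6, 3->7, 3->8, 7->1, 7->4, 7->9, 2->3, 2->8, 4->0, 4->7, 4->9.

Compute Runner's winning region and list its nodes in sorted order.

A0 = {0}
A1: add {1} — 1 (Runner) has 1→0.
A2: add {5, 6} — 5 (Runner) has 5→1; 6 (Runner) has 6→1.
A3: add {9} — 9 (Runner) has 9→6.
A4 = A3; e.g. 2 (Runner) has no edge into A3. Fixed point.
Runner's winning region = {0, 1, 5, 6, 9}.

0, 1, 5, 6, 9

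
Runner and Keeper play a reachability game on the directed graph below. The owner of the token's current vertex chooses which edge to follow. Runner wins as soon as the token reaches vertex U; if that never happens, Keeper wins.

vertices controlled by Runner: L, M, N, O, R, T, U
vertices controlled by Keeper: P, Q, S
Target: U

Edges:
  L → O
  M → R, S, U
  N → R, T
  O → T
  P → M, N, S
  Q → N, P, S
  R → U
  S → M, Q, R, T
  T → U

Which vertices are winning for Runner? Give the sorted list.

A0 = {U}
A1: add {M, R, T} — M (Runner) has M→U; R (Runner) has R→U; T (Runner) has T→U.
A2: add {N, O} — N (Runner) has N→R; O (Runner) has O→T.
A3: add {L} — L (Runner) has L→O.
A4 = A3; e.g. P (Keeper) can still go to S. Fixed point.
Runner's winning region = {L, M, N, O, R, T, U}.

L, M, N, O, R, T, U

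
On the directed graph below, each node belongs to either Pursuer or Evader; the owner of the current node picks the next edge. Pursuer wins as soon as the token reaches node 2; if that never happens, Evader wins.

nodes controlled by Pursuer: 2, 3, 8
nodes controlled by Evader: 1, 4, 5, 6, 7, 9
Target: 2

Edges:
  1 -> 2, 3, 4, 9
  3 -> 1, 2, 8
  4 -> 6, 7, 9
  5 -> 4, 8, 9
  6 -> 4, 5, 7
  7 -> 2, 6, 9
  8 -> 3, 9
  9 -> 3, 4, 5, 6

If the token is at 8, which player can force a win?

Pursuer

A0 = {2}
A1: add {3} — 3 (Pursuer) has 3→2.
A2: add {8} — 8 (Pursuer) has 8→3.
A3 = A2; e.g. 1 (Evader) can still go to 4. Fixed point.
8 ∈ A2, so Pursuer can force the target.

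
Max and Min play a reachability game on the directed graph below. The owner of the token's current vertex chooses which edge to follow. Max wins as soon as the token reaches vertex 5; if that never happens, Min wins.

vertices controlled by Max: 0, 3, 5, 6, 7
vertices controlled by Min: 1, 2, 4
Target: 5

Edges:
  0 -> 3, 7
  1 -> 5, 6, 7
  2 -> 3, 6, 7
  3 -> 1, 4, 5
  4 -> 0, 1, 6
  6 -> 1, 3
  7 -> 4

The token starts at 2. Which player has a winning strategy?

A0 = {5}
A1: add {3} — 3 (Max) has 3→5.
A2: add {0, 6} — 0 (Max) has 0→3; 6 (Max) has 6→3.
A3 = A2; e.g. 1 (Min) can still go to 7. Fixed point.
2 never enters the attractor, so Min can avoid the target forever.

Min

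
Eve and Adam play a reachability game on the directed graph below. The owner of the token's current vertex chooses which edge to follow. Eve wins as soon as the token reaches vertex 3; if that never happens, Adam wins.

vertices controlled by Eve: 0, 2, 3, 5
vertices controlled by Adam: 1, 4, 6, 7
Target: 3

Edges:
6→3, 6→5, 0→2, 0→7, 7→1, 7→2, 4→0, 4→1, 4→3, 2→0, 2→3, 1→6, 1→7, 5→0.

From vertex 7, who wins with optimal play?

Adam

A0 = {3}
A1: add {2} — 2 (Eve) has 2→3.
A2: add {0} — 0 (Eve) has 0→2.
A3: add {5} — 5 (Eve) has 5→0.
A4: add {6} — 6 (Adam): all of {3, 5} already in.
A5 = A4; e.g. 1 (Adam) can still go to 7. Fixed point.
7 never enters the attractor, so Adam can avoid the target forever.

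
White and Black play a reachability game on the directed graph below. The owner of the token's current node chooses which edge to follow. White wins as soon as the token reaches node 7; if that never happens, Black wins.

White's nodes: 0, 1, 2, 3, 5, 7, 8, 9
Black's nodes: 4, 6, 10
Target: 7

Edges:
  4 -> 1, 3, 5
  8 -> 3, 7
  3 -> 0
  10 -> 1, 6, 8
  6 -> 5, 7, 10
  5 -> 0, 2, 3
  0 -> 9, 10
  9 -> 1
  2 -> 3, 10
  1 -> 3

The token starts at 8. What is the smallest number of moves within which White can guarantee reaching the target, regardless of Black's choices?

1

A0 = {7}
A1: add {8} — 8 (White) has 8→7.
A2 = A1; e.g. 0 (White) has no edge into A1. Fixed point.
8 enters the attractor at level 1, so White can force the target in 1 move from there.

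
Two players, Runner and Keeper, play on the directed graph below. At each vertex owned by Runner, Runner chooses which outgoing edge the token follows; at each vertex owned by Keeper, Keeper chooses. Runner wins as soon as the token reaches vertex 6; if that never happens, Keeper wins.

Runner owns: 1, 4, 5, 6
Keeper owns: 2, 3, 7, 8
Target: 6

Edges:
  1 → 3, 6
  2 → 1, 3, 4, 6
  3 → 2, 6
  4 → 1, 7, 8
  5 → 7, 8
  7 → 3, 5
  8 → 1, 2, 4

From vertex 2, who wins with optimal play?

Keeper

A0 = {6}
A1: add {1} — 1 (Runner) has 1→6.
A2: add {4} — 4 (Runner) has 4→1.
A3 = A2; e.g. 2 (Keeper) can still go to 3. Fixed point.
2 never enters the attractor, so Keeper can avoid the target forever.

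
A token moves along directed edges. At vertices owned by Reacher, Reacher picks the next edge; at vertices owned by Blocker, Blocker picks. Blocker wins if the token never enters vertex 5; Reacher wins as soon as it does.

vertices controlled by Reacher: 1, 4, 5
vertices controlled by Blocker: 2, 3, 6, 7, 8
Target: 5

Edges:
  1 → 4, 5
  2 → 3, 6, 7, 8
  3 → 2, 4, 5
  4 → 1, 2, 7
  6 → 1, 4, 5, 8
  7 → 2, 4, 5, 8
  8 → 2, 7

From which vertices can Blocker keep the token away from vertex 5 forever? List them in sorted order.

A0 = {5}
A1: add {1} — 1 (Reacher) has 1→5.
A2: add {4} — 4 (Reacher) has 4→1.
A3 = A2; e.g. 2 (Blocker) can still go to 3. Fixed point.
Reacher's attractor = {1, 4, 5}; Blocker avoids the target exactly from the complement.

2, 3, 6, 7, 8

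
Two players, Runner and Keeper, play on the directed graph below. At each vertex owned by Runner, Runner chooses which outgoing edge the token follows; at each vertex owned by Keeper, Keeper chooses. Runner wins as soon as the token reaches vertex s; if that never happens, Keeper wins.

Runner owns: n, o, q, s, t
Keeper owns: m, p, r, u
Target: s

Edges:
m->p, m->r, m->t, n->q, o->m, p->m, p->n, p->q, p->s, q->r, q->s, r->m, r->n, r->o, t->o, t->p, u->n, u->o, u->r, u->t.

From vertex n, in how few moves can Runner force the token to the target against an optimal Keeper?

A0 = {s}
A1: add {q} — q (Runner) has q→s.
A2: add {n} — n (Runner) has n→q.
A3 = A2; e.g. m (Keeper) can still go to p. Fixed point.
n enters the attractor at level 2, so Runner can force the target in 2 moves from there.

2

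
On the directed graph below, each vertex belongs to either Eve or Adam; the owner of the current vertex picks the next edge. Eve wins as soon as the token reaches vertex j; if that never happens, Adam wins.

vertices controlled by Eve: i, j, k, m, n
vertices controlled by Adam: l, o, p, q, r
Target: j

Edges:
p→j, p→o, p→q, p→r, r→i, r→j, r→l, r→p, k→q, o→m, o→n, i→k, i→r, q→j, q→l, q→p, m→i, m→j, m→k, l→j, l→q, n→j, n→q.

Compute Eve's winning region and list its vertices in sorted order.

j, m, n, o

A0 = {j}
A1: add {m, n} — m (Eve) has m→j; n (Eve) has n→j.
A2: add {o} — o (Adam): all of {m, n} already in.
A3 = A2; e.g. i (Eve) has no edge into A2. Fixed point.
Eve's winning region = {j, m, n, o}.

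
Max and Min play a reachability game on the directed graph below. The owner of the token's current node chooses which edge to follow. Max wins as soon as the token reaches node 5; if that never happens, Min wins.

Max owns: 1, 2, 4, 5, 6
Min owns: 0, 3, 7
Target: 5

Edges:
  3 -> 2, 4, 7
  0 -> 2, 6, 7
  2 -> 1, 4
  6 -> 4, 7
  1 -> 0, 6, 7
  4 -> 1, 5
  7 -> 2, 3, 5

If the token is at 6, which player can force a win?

A0 = {5}
A1: add {4} — 4 (Max) has 4→5.
A2: add {2, 6} — 2 (Max) has 2→4; 6 (Max) has 6→4.
6 ∈ A2, so Max can force the target.

Max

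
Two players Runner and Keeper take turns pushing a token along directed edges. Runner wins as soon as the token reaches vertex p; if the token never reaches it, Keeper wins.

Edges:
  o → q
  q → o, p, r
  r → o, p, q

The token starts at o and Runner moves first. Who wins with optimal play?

Keeper

Track states (vertex, player-to-move).
A0 = {(p,Runner), (p,Keeper)}
A1: add {(q,Runner), (r,Runner)}.
A2: add {(o,Keeper)}.
A3 = A2; e.g. (o,Runner) stays out. (o,Runner) never enters ⇒ Keeper avoids the target.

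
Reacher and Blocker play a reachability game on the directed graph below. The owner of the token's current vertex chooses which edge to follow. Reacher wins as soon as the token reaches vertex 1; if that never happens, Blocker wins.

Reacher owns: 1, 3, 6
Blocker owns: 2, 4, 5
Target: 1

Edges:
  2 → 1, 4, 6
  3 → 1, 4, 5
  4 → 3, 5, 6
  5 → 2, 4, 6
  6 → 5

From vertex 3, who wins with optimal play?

A0 = {1}
A1: add {3} — 3 (Reacher) has 3→1.
A2 = A1; e.g. 2 (Blocker) can still go to 4. Fixed point.
3 ∈ A1, so Reacher can force the target.

Reacher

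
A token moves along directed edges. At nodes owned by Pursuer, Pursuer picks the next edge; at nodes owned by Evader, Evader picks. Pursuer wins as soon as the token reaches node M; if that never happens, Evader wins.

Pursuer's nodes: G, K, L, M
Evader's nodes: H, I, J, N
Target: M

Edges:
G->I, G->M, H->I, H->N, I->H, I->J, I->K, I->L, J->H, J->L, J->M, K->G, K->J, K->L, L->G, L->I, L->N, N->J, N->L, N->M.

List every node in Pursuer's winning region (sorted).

G, K, L, M

A0 = {M}
A1: add {G} — G (Pursuer) has G→M.
A2: add {K, L} — K (Pursuer) has K→G; L (Pursuer) has L→G.
A3 = A2; e.g. H (Evader) can still go to I. Fixed point.
Pursuer's winning region = {G, K, L, M}.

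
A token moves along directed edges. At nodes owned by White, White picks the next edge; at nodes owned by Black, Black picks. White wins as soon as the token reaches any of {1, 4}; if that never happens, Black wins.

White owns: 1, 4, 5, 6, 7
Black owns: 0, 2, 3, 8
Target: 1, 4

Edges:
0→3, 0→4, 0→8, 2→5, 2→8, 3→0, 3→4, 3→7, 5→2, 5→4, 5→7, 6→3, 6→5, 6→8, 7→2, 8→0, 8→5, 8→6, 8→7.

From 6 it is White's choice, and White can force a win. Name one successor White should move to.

5

A0 = {1, 4}
A1: add {5} — 5 (White) has 5→4.
A2: add {6} — 6 (White) has 6→5.
A3 = A2; e.g. 0 (Black) can still go to 3. Fixed point.
From 6, successor 5 is in the attractor (rank 1); the other successors 3, 8 are not.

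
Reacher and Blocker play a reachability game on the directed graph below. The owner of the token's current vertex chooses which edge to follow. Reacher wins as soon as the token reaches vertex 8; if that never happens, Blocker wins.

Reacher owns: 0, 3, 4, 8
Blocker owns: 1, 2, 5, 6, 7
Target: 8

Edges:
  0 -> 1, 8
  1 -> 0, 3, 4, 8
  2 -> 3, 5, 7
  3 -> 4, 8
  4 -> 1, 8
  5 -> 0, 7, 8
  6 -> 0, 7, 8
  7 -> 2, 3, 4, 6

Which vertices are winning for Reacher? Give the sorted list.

A0 = {8}
A1: add {0, 3, 4} — 0 (Reacher) has 0→8; 3 (Reacher) has 3→8; 4 (Reacher) has 4→8.
A2: add {1} — 1 (Blocker): all of {0, 3, 4, 8} already in.
A3 = A2; e.g. 2 (Blocker) can still go to 5. Fixed point.
Reacher's winning region = {0, 1, 3, 4, 8}.

0, 1, 3, 4, 8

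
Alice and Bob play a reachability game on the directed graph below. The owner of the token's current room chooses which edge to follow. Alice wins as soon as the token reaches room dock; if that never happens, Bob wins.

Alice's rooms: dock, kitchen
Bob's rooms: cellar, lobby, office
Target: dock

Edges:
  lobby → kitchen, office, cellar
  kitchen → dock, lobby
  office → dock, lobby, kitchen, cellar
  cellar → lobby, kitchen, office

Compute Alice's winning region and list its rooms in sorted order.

A0 = {dock}
A1: add {kitchen} — kitchen (Alice) has kitchen→dock.
A2 = A1; e.g. lobby (Bob) can still go to office. Fixed point.
Alice's winning region = {dock, kitchen}.

dock, kitchen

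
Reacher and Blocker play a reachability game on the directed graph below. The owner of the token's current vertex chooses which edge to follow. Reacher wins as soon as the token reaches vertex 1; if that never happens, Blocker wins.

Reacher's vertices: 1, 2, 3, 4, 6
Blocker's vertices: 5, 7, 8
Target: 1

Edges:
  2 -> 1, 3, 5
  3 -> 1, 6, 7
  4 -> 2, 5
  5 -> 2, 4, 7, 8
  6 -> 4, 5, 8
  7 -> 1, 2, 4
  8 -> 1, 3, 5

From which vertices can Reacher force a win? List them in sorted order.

1, 2, 3, 4, 6, 7

A0 = {1}
A1: add {2, 3} — 2 (Reacher) has 2→1; 3 (Reacher) has 3→1.
A2: add {4} — 4 (Reacher) has 4→2.
A3: add {6, 7} — 6 (Reacher) has 6→4; 7 (Blocker): all of {1, 2, 4} already in.
A4 = A3; e.g. 5 (Blocker) can still go to 8. Fixed point.
Reacher's winning region = {1, 2, 3, 4, 6, 7}.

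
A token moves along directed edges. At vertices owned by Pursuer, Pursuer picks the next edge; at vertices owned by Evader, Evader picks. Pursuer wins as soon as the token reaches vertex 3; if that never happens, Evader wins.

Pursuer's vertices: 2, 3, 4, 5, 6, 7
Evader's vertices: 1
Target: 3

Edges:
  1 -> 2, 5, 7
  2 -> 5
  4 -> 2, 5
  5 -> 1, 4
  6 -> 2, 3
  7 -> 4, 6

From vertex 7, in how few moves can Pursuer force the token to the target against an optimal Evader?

A0 = {3}
A1: add {6} — 6 (Pursuer) has 6→3.
A2: add {7} — 7 (Pursuer) has 7→6.
A3 = A2; e.g. 1 (Evader) can still go to 2. Fixed point.
7 enters the attractor at level 2, so Pursuer can force the target in 2 moves from there.

2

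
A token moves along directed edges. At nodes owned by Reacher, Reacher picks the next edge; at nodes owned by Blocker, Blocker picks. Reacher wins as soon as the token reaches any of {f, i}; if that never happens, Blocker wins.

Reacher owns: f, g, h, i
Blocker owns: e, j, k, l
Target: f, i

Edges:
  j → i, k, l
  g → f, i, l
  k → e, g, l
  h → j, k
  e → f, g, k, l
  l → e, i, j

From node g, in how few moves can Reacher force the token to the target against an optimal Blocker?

A0 = {f, i}
A1: add {g} — g (Reacher) has g→f.
A2 = A1; e.g. e (Blocker) can still go to k. Fixed point.
g enters the attractor at level 1, so Reacher can force the target in 1 move from there.

1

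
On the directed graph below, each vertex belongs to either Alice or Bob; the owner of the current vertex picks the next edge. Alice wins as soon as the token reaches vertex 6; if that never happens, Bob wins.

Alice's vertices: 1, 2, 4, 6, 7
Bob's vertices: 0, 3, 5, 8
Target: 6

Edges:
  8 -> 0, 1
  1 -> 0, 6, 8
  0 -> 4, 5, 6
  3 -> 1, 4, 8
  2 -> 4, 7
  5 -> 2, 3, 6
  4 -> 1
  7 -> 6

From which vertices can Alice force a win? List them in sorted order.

1, 2, 4, 6, 7

A0 = {6}
A1: add {1, 7} — 1 (Alice) has 1→6; 7 (Alice) has 7→6.
A2: add {2, 4} — 2 (Alice) has 2→7; 4 (Alice) has 4→1.
A3 = A2; e.g. 0 (Bob) can still go to 5. Fixed point.
Alice's winning region = {1, 2, 4, 6, 7}.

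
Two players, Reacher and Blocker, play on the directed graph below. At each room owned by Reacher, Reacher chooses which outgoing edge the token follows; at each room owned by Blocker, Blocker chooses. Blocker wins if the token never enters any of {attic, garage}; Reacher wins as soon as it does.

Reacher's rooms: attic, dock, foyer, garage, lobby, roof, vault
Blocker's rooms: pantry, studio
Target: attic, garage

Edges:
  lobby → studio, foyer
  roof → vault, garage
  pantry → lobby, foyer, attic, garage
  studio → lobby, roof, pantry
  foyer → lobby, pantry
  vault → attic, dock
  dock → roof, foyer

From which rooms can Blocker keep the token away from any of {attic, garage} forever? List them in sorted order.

A0 = {attic, garage}
A1: add {roof, vault} — roof (Reacher) has roof→garage; vault (Reacher) has vault→attic.
A2: add {dock} — dock (Reacher) has dock→roof.
A3 = A2; e.g. lobby (Reacher) has no edge into A2. Fixed point.
Reacher's attractor = {attic, dock, garage, roof, vault}; Blocker avoids the target exactly from the complement.

foyer, lobby, pantry, studio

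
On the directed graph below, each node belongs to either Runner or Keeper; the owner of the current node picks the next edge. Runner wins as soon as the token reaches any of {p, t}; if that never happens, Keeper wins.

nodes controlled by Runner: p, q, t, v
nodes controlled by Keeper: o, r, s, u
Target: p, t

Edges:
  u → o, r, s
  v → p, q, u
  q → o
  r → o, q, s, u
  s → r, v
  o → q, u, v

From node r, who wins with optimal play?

A0 = {p, t}
A1: add {v} — v (Runner) has v→p.
A2 = A1; e.g. o (Keeper) can still go to q. Fixed point.
r never enters the attractor, so Keeper can avoid the target forever.

Keeper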